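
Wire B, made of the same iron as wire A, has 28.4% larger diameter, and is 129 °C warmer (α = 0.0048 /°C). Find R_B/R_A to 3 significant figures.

0.982

R ∝ ρL/d² with ρ ∝ (1+αΔT), so R_B/R_A = (1 + 28.4/100)⁻² × (1 + 0.0048×129)
= 0.6066 × 1.619 = 0.982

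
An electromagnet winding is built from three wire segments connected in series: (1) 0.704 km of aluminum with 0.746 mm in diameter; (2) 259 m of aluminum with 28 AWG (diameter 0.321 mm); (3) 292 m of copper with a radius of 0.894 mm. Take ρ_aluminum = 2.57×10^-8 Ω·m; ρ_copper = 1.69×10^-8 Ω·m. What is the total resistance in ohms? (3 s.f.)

Seg 1: A = π(d/2)² = π(3.7300e-04 m)² = 4.371e-07 m²
R_1 = (2.57×10^-8)(704)/(4.371e-07) = 41.39 Ω
Seg 2: A = π(0.321/2 mm)² = π(1.6050e-04 m)² = 8.093e-08 m²
R_2 = (2.57×10^-8)(259)/(8.093e-08) = 82.25 Ω
Seg 3: A = πr² = π(8.9400e-04 m)² = 2.511e-06 m²
R_3 = (1.69×10^-8)(292)/(2.511e-06) = 1.965 Ω
R_total = R_1 + R_2 + R_3 = 126 Ω

126 Ω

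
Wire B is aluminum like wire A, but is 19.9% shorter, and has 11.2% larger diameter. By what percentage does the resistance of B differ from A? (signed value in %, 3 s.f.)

R ∝ L/d², so R_B/R_A = (1 − 19.9/100) × (1 + 11.2/100)⁻²
= 0.801 × 0.8087 = 0.6478
(R_B − R_A)/R_A = 0.6478 − 1 = -35.2%

-35.2%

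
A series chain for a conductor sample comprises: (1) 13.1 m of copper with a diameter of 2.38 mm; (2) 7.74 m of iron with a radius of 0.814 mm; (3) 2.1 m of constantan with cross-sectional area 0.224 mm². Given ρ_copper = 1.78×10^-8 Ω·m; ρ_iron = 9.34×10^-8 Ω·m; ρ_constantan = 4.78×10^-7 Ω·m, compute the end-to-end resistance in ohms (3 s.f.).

Seg 1: A = π(d/2)² = π(1.1900e-03 m)² = 4.449e-06 m²
R_1 = (1.78×10^-8)(13.1)/(4.449e-06) = 0.05241 Ω
Seg 2: A = πr² = π(8.1400e-04 m)² = 2.082e-06 m²
R_2 = (9.34×10^-8)(7.74)/(2.082e-06) = 0.3473 Ω
Seg 3: A = 0.224 mm² = 2.240e-07 m²
R_3 = (4.78×10^-7)(2.1)/(2.240e-07) = 4.481 Ω
R_total = R_1 + R_2 + R_3 = 4.88 Ω

4.88 Ω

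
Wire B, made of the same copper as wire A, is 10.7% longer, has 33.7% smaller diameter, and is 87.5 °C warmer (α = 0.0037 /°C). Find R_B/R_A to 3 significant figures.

R ∝ ρL/d² with ρ ∝ (1+αΔT), so R_B/R_A = (1 + 10.7/100) × (1 − 33.7/100)⁻² × (1 + 0.0037×87.5)
= 1.107 × 2.275 × 1.324 = 3.33

3.33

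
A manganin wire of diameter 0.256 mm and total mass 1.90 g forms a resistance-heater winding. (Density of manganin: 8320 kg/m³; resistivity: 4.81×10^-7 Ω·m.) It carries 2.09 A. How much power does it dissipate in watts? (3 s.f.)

181 W

A = π(d/2)² = π(1.2800e-04 m)² = 5.1472e-08 m²
L = m/(density·A) = 0.0019/(8320×5.1472e-08) = 4.437 m
R = ρL/A = (4.81×10^-7)(4.437)/(5.1472e-08) = 41.46 Ω
P = I²R = (2.09)² × 41.46 = 181 W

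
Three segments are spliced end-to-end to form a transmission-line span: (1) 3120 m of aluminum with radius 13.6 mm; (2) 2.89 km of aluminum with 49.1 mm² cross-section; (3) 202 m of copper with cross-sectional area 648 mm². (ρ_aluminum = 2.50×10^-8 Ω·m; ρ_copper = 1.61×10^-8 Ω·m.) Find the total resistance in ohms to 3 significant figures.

Seg 1: A = πr² = π(1.3600e-02 m)² = 5.811e-04 m²
R_1 = (2.50×10^-8)(3120)/(5.811e-04) = 0.1342 Ω
Seg 2: A = 49.1 mm² = 4.910e-05 m²
R_2 = (2.50×10^-8)(2890)/(4.910e-05) = 1.471 Ω
Seg 3: A = 648 mm² = 6.480e-04 m²
R_3 = (1.61×10^-8)(202)/(6.480e-04) = 0.005019 Ω
R_total = R_1 + R_2 + R_3 = 1.61 Ω

1.61 Ω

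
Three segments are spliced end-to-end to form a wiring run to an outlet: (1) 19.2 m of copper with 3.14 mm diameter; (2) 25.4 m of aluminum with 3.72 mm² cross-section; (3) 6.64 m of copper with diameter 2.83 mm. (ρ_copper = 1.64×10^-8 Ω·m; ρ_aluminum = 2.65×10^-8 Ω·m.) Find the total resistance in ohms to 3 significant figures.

Seg 1: A = π(d/2)² = π(1.5700e-03 m)² = 7.744e-06 m²
R_1 = (1.64×10^-8)(19.2)/(7.744e-06) = 0.04066 Ω
Seg 2: A = 3.72 mm² = 3.720e-06 m²
R_2 = (2.65×10^-8)(25.4)/(3.720e-06) = 0.1809 Ω
Seg 3: A = π(d/2)² = π(1.4150e-03 m)² = 6.290e-06 m²
R_3 = (1.64×10^-8)(6.64)/(6.290e-06) = 0.01731 Ω
R_total = R_1 + R_2 + R_3 = 0.239 Ω

0.239 Ω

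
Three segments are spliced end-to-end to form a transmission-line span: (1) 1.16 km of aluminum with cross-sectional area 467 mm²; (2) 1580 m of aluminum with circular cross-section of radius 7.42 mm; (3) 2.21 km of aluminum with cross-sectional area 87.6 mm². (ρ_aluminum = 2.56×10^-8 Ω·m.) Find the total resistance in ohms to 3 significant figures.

0.943 Ω

Seg 1: A = 467 mm² = 4.670e-04 m²
R_1 = (2.56×10^-8)(1160)/(4.670e-04) = 0.06359 Ω
Seg 2: A = πr² = π(7.4200e-03 m)² = 1.730e-04 m²
R_2 = (2.56×10^-8)(1580)/(1.730e-04) = 0.2339 Ω
Seg 3: A = 87.6 mm² = 8.760e-05 m²
R_3 = (2.56×10^-8)(2210)/(8.760e-05) = 0.6458 Ω
R_total = R_1 + R_2 + R_3 = 0.943 Ω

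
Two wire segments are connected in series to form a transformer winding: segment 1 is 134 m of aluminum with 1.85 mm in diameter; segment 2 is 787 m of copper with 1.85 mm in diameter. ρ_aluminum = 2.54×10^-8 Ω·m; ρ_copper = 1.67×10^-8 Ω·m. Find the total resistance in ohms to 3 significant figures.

6.16 Ω

Segment 1: A = π(d/2)² = π(9.2500e-04 m)² = 2.688e-06 m²
R₁ = ρL/A = (2.54×10^-8)(134)/(2.688e-06) = 1.266 Ω
R₂ = (1.67×10^-8)(787)/(2.688e-06) = 4.889 Ω
R = R₁ + R₂ = 6.16 Ω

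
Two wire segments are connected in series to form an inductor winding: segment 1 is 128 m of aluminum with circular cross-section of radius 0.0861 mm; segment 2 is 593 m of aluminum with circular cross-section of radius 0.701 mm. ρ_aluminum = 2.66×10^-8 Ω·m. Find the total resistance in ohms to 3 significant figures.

156 Ω

Segment 1: A = πr² = π(8.6100e-05 m)² = 2.329e-08 m²
R₁ = ρL/A = (2.66×10^-8)(128)/(2.329e-08) = 146.2 Ω
Segment 2: A = πr² = π(7.0100e-04 m)² = 1.544e-06 m²
R₂ = (2.66×10^-8)(593)/(1.544e-06) = 10.22 Ω
R = R₁ + R₂ = 156 Ω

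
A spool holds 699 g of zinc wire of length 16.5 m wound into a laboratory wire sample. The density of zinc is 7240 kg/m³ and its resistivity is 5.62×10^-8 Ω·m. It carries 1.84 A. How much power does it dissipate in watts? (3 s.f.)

0.537 W

A = m/(density·L) = 0.699/(7240×16.5) = 5.8513e-06 m²
R = ρL/A = (5.62×10^-8)(16.5)/(5.8513e-06) = 0.1585 Ω
P = I²R = (1.84)² × 0.1585 = 0.537 W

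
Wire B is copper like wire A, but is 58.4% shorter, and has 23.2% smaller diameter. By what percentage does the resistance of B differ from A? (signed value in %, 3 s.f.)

-29.5%

R ∝ L/d², so R_B/R_A = (1 − 58.4/100) × (1 − 23.2/100)⁻²
= 0.416 × 1.695 = 0.7053
(R_B − R_A)/R_A = 0.7053 − 1 = -29.5%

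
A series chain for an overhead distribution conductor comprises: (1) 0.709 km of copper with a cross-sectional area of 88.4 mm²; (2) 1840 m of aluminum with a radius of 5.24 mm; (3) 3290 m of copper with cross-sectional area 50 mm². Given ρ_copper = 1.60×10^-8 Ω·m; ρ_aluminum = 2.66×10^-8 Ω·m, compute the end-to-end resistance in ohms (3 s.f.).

Seg 1: A = 88.4 mm² = 8.840e-05 m²
R_1 = (1.60×10^-8)(709)/(8.840e-05) = 0.1283 Ω
Seg 2: A = πr² = π(5.2400e-03 m)² = 8.626e-05 m²
R_2 = (2.66×10^-8)(1840)/(8.626e-05) = 0.5674 Ω
Seg 3: A = 50 mm² = 5.000e-05 m²
R_3 = (1.60×10^-8)(3290)/(5.000e-05) = 1.053 Ω
R_total = R_1 + R_2 + R_3 = 1.75 Ω

1.75 Ω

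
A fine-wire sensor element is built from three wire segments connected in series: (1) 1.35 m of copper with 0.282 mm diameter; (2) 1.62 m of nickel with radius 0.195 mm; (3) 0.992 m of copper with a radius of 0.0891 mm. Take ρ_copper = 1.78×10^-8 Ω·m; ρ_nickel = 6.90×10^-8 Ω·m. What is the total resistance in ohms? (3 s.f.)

Seg 1: A = π(d/2)² = π(1.4100e-04 m)² = 6.246e-08 m²
R_1 = (1.78×10^-8)(1.35)/(6.246e-08) = 0.3847 Ω
Seg 2: A = πr² = π(1.9500e-04 m)² = 1.195e-07 m²
R_2 = (6.90×10^-8)(1.62)/(1.195e-07) = 0.9357 Ω
Seg 3: A = πr² = π(8.9100e-05 m)² = 2.494e-08 m²
R_3 = (1.78×10^-8)(0.992)/(2.494e-08) = 0.708 Ω
R_total = R_1 + R_2 + R_3 = 2.03 Ω

2.03 Ω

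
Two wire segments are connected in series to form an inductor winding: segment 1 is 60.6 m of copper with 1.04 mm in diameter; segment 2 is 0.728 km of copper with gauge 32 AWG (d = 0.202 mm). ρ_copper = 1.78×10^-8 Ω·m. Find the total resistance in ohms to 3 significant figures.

406 Ω

Segment 1: A = π(d/2)² = π(5.2000e-04 m)² = 8.495e-07 m²
R₁ = ρL/A = (1.78×10^-8)(60.6)/(8.495e-07) = 1.27 Ω
Segment 2: A = π(0.202/2 mm)² = π(1.0100e-04 m)² = 3.205e-08 m²
R₂ = (1.78×10^-8)(728)/(3.205e-08) = 404.4 Ω
R = R₁ + R₂ = 406 Ω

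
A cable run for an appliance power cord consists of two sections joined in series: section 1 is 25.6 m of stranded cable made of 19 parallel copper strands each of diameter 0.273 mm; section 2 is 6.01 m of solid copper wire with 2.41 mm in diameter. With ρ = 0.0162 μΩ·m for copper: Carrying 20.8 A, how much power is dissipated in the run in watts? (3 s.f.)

ρ = 0.0162 μΩ·m = 1.62×10^-8 Ω·m
Section 1: A_strand = π(1.3650e-04)² = 5.853e-08 m²; R₁ = ρL/(N·A_s) = (1.62×10^-8)(25.6)/(19×5.853e-08) = 0.3729 Ω
Section 2: A = π(d/2)² = π(1.2050e-03 m)² = 4.562e-06 m²
R₂ = (1.62×10^-8)(6.01)/(4.562e-06) = 0.02134 Ω
R = R₁ + R₂ = 0.3942 Ω
P = I²R = (20.8)² × 0.3942 = 171 W

171 W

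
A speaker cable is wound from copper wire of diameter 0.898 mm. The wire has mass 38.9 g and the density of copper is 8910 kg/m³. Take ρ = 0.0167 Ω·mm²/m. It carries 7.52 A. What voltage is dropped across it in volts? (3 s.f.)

1.37 V

ρ = 0.0167 Ω·mm²/m = 1.67×10^-8 Ω·m
A = π(d/2)² = π(4.4900e-04 m)² = 6.3335e-07 m²
L = m/(density·A) = 0.0389/(8910×6.3335e-07) = 6.893 m
R = ρL/A = (1.67×10^-8)(6.893)/(6.3335e-07) = 0.1818 Ω
V = IR = 7.52 × 0.1818 = 1.37 V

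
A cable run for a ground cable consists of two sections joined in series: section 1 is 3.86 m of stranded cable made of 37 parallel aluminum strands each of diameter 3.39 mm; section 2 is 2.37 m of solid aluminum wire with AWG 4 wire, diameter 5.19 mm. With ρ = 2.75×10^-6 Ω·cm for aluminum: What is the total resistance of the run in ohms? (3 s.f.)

ρ = 2.75×10^-6 Ω·cm = 2.75×10^-8 Ω·m
Section 1: A_strand = π(1.6950e-03)² = 9.026e-06 m²; R₁ = ρL/(N·A_s) = (2.75×10^-8)(3.86)/(37×9.026e-06) = 3.179×10^-4 Ω
Section 2: A = π(5.19/2 mm)² = π(2.5950e-03 m)² = 2.116e-05 m²
R₂ = (2.75×10^-8)(2.37)/(2.116e-05) = 0.003081 Ω
R = R₁ + R₂ = 0.00340 Ω

0.00340 Ω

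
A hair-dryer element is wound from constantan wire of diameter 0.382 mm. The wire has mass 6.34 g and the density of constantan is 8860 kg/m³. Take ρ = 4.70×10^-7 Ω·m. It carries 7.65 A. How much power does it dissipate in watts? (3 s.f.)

1500 W

A = π(d/2)² = π(1.9100e-04 m)² = 1.1461e-07 m²
L = m/(density·A) = 0.00634/(8860×1.1461e-07) = 6.244 m
R = ρL/A = (4.70×10^-7)(6.244)/(1.1461e-07) = 25.6 Ω
P = I²R = (7.65)² × 25.6 = 1500 W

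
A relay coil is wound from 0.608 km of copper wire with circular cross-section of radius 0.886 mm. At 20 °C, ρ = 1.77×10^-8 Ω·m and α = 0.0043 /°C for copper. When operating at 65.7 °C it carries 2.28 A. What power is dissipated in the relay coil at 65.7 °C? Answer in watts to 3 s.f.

27.1 W

A = πr² = π(8.8600e-04 m)² = 2.466e-06 m²
R₍20₎ = ρL/A = (1.77×10^-8)(608)/(2.466e-06) = 4.364 Ω
R₍65.7₎ = R₍20₎(1 + αΔT) = 4.364 × (1 + 0.0043×45.7) = 5.221 Ω
P = I²R = (2.28)² × 5.221 = 27.1 W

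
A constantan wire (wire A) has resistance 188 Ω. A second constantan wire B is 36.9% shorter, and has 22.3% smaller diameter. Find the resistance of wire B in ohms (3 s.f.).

R ∝ L/d², so R_B/R_A = (1 − 36.9/100) × (1 − 22.3/100)⁻²
= 0.631 × 1.656 = 1.045
R_B = 1.045 × 188 = 196 Ω

196 Ω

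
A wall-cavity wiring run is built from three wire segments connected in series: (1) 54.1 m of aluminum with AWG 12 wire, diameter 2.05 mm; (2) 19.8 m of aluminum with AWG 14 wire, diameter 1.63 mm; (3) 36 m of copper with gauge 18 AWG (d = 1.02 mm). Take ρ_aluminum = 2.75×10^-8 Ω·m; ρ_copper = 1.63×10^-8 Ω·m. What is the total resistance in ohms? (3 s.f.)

1.43 Ω

Seg 1: A = π(2.05/2 mm)² = π(1.0250e-03 m)² = 3.301e-06 m²
R_1 = (2.75×10^-8)(54.1)/(3.301e-06) = 0.4507 Ω
Seg 2: A = π(1.63/2 mm)² = π(8.1500e-04 m)² = 2.087e-06 m²
R_2 = (2.75×10^-8)(19.8)/(2.087e-06) = 0.2609 Ω
Seg 3: A = π(1.02/2 mm)² = π(5.1000e-04 m)² = 8.171e-07 m²
R_3 = (1.63×10^-8)(36)/(8.171e-07) = 0.7181 Ω
R_total = R_1 + R_2 + R_3 = 1.43 Ω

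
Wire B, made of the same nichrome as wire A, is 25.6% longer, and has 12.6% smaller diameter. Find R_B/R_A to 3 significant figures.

1.64

R ∝ L/d², so R_B/R_A = (1 + 25.6/100) × (1 − 12.6/100)⁻²
= 1.256 × 1.309 = 1.64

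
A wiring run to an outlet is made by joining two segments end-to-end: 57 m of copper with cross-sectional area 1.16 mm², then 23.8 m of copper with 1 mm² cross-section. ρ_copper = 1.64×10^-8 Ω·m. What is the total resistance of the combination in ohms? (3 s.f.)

1.20 Ω

Segment 1: A = 1.16 mm² = 1.160e-06 m²
R₁ = ρL/A = (1.64×10^-8)(57)/(1.160e-06) = 0.8059 Ω
Segment 2: A = 1 mm² = 1.000e-06 m²
R₂ = (1.64×10^-8)(23.8)/(1.000e-06) = 0.3903 Ω
R = R₁ + R₂ = 1.20 Ω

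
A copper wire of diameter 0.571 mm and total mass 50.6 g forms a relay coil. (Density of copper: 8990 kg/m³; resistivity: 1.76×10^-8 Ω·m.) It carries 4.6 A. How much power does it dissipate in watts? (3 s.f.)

A = π(d/2)² = π(2.8550e-04 m)² = 2.5607e-07 m²
L = m/(density·A) = 0.0506/(8990×2.5607e-07) = 21.98 m
R = ρL/A = (1.76×10^-8)(21.98)/(2.5607e-07) = 1.511 Ω
P = I²R = (4.6)² × 1.511 = 32.0 W

32.0 W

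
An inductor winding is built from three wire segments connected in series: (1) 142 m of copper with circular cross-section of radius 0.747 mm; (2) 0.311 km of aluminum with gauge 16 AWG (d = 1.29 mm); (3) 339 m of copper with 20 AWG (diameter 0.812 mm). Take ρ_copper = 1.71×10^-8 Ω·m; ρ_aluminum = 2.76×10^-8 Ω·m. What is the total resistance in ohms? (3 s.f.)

19.1 Ω

Seg 1: A = πr² = π(7.4700e-04 m)² = 1.753e-06 m²
R_1 = (1.71×10^-8)(142)/(1.753e-06) = 1.385 Ω
Seg 2: A = π(1.29/2 mm)² = π(6.4500e-04 m)² = 1.307e-06 m²
R_2 = (2.76×10^-8)(311)/(1.307e-06) = 6.568 Ω
Seg 3: A = π(0.812/2 mm)² = π(4.0600e-04 m)² = 5.178e-07 m²
R_3 = (1.71×10^-8)(339)/(5.178e-07) = 11.19 Ω
R_total = R_1 + R_2 + R_3 = 19.1 Ω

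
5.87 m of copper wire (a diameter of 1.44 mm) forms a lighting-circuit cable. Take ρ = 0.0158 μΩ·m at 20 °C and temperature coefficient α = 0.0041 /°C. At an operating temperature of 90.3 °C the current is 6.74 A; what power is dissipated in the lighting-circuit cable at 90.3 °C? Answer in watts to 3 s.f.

3.33 W

ρ = 0.0158 μΩ·m = 1.58×10^-8 Ω·m
A = π(d/2)² = π(7.2000e-04 m)² = 1.629e-06 m²
R₍20₎ = ρL/A = (1.58×10^-8)(5.87)/(1.629e-06) = 0.05695 Ω
R₍90.3₎ = R₍20₎(1 + αΔT) = 0.05695 × (1 + 0.0041×70.3) = 0.07336 Ω
P = I²R = (6.74)² × 0.07336 = 3.33 W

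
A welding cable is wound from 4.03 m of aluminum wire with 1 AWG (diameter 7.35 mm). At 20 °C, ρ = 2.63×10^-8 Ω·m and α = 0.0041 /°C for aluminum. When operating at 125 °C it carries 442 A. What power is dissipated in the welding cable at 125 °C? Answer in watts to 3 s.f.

A = π(7.35/2 mm)² = π(3.6750e-03 m)² = 4.243e-05 m²
R₍20₎ = ρL/A = (2.63×10^-8)(4.03)/(4.243e-05) = 0.002498 Ω
R₍125₎ = R₍20₎(1 + αΔT) = 0.002498 × (1 + 0.0041×105) = 0.003573 Ω
P = I²R = (442)² × 0.003573 = 698 W

698 W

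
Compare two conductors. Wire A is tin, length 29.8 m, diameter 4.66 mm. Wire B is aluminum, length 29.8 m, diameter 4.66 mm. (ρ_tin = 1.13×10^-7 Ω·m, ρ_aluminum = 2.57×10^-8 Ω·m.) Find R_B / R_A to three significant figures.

0.227

R ∝ ρL/d², so R_B/R_A = (ρ_B/ρ_A)
= (2.57×10^-8/1.13×10^-7) = 0.227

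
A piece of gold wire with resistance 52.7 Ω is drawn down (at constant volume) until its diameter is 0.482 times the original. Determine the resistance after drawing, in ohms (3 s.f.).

Volume constant ⇒ L' = L/r² with r = 0.482. R' = ρL'/A' = ρ(L/r²)/(πr²d₀²/4) = R/r⁴.
R' = 18.53 × 52.7 = 976 Ω

976 Ω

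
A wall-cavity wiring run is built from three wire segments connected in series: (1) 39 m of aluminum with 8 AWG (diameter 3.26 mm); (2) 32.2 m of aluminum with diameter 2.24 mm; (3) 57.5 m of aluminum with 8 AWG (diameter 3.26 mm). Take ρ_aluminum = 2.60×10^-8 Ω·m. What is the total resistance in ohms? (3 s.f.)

0.513 Ω

Seg 1: A = π(3.26/2 mm)² = π(1.6300e-03 m)² = 8.347e-06 m²
R_1 = (2.60×10^-8)(39)/(8.347e-06) = 0.1215 Ω
Seg 2: A = π(d/2)² = π(1.1200e-03 m)² = 3.941e-06 m²
R_2 = (2.60×10^-8)(32.2)/(3.941e-06) = 0.2124 Ω
Seg 3: A = π(3.26/2 mm)² = π(1.6300e-03 m)² = 8.347e-06 m²
R_3 = (2.60×10^-8)(57.5)/(8.347e-06) = 0.1791 Ω
R_total = R_1 + R_2 + R_3 = 0.513 Ω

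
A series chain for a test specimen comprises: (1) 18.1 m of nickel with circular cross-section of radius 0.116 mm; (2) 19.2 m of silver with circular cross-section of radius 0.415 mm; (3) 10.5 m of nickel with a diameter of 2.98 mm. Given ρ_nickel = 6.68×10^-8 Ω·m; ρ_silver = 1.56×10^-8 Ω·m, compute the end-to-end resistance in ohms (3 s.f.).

29.3 Ω

Seg 1: A = πr² = π(1.1600e-04 m)² = 4.227e-08 m²
R_1 = (6.68×10^-8)(18.1)/(4.227e-08) = 28.6 Ω
Seg 2: A = πr² = π(4.1500e-04 m)² = 5.411e-07 m²
R_2 = (1.56×10^-8)(19.2)/(5.411e-07) = 0.5536 Ω
Seg 3: A = π(d/2)² = π(1.4900e-03 m)² = 6.975e-06 m²
R_3 = (6.68×10^-8)(10.5)/(6.975e-06) = 0.1006 Ω
R_total = R_1 + R_2 + R_3 = 29.3 Ω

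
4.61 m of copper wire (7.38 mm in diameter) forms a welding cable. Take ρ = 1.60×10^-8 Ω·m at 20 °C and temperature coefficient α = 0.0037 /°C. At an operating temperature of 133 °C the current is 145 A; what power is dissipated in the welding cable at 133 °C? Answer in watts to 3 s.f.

51.4 W

A = π(d/2)² = π(3.6900e-03 m)² = 4.278e-05 m²
R₍20₎ = ρL/A = (1.60×10^-8)(4.61)/(4.278e-05) = 0.001724 Ω
R₍133₎ = R₍20₎(1 + αΔT) = 0.001724 × (1 + 0.0037×113) = 0.002445 Ω
P = I²R = (145)² × 0.002445 = 51.4 W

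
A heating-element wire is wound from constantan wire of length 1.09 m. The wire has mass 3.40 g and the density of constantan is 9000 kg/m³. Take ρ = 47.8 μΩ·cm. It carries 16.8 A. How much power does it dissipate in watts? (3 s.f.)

ρ = 47.8 μΩ·cm = 4.78×10^-7 Ω·m
A = m/(density·L) = 0.0034/(9000×1.09) = 3.4659e-07 m²
R = ρL/A = (4.78×10^-7)(1.09)/(3.4659e-07) = 1.503 Ω
P = I²R = (16.8)² × 1.503 = 424 W

424 W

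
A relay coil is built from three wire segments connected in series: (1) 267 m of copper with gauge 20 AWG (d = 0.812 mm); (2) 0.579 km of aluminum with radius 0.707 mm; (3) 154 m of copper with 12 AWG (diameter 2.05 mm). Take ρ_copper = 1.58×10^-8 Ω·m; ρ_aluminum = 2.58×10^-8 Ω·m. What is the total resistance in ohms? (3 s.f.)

18.4 Ω

Seg 1: A = π(0.812/2 mm)² = π(4.0600e-04 m)² = 5.178e-07 m²
R_1 = (1.58×10^-8)(267)/(5.178e-07) = 8.146 Ω
Seg 2: A = πr² = π(7.0700e-04 m)² = 1.570e-06 m²
R_2 = (2.58×10^-8)(579)/(1.570e-06) = 9.513 Ω
Seg 3: A = π(2.05/2 mm)² = π(1.0250e-03 m)² = 3.301e-06 m²
R_3 = (1.58×10^-8)(154)/(3.301e-06) = 0.7372 Ω
R_total = R_1 + R_2 + R_3 = 18.4 Ω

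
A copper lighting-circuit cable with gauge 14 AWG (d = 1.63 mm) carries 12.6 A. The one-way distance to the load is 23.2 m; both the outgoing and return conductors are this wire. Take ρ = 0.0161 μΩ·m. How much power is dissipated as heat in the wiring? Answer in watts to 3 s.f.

56.8 W

ρ = 0.0161 μΩ·m = 1.61×10^-8 Ω·m
A = π(1.63/2 mm)² = π(8.1500e-04 m)² = 2.087e-06 m²
Total conductor length (both ways) L = 2 × 23.2 = 46.4 m
R = ρL/A = (1.61×10^-8)(46.4)/(2.087e-06) = 0.358 Ω
P = I²R = (12.6)² × 0.358 = 56.8 W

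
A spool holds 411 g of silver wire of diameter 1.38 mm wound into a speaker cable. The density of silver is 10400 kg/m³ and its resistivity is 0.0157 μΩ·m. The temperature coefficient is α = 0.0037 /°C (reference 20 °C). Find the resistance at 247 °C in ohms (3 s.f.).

ρ = 0.0157 μΩ·m = 1.57×10^-8 Ω·m
A = π(d/2)² = π(6.9000e-04 m)² = 1.4957e-06 m²
L = m/(density·A) = 0.411/(10400×1.4957e-06) = 26.42 m
R = ρL/A = (1.57×10^-8)(26.42)/(1.4957e-06) = 0.2773 Ω
R(247 °C) = 0.2773 × (1 + 0.0037×227) = 0.510 Ω

0.510 Ω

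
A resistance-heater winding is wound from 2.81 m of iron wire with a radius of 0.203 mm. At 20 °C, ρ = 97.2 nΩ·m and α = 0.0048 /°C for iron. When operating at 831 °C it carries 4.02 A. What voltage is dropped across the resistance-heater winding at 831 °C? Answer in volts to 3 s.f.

41.5 V

ρ = 97.2 nΩ·m = 9.72×10^-8 Ω·m
A = πr² = π(2.0300e-04 m)² = 1.295e-07 m²
R₍20₎ = ρL/A = (9.72×10^-8)(2.81)/(1.295e-07) = 2.11 Ω
R₍831₎ = R₍20₎(1 + αΔT) = 2.11 × (1 + 0.0048×811) = 10.32 Ω
V = IR = 4.02 × 10.32 = 41.5 V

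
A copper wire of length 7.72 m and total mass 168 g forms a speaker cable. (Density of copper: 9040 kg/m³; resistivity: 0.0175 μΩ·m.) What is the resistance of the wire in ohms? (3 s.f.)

ρ = 0.0175 μΩ·m = 1.75×10^-8 Ω·m
A = m/(density·L) = 0.168/(9040×7.72) = 2.4073e-06 m²
R = ρL/A = (1.75×10^-8)(7.72)/(2.4073e-06) = 0.0561 Ω

0.0561 Ω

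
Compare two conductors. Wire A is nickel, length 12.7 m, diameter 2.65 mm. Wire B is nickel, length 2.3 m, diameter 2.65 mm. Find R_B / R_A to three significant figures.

R ∝ ρL/d², so R_B/R_A = (L_B/L_A)
= (2.3/12.7) = 0.181

0.181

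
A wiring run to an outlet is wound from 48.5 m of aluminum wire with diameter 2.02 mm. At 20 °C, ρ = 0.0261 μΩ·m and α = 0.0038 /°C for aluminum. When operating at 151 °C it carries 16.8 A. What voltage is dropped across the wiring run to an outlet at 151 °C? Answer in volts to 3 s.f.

ρ = 0.0261 μΩ·m = 2.61×10^-8 Ω·m
A = π(d/2)² = π(1.0100e-03 m)² = 3.205e-06 m²
R₍20₎ = ρL/A = (2.61×10^-8)(48.5)/(3.205e-06) = 0.395 Ω
R₍151₎ = R₍20₎(1 + αΔT) = 0.395 × (1 + 0.0038×131) = 0.5916 Ω
V = IR = 16.8 × 0.5916 = 9.94 V

9.94 V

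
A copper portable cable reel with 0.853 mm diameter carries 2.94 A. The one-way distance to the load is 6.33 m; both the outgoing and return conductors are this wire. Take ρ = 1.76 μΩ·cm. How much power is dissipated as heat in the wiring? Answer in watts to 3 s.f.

ρ = 1.76 μΩ·cm = 1.76×10^-8 Ω·m
A = π(d/2)² = π(4.2650e-04 m)² = 5.715e-07 m²
Total conductor length (both ways) L = 2 × 6.33 = 12.66 m
R = ρL/A = (1.76×10^-8)(12.66)/(5.715e-07) = 0.3899 Ω
P = I²R = (2.94)² × 0.3899 = 3.37 W

3.37 W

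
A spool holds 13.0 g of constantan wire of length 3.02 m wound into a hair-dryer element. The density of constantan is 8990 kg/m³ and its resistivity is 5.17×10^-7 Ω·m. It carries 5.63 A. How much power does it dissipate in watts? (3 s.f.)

103 W

A = m/(density·L) = 0.013/(8990×3.02) = 4.7882e-07 m²
R = ρL/A = (5.17×10^-7)(3.02)/(4.7882e-07) = 3.261 Ω
P = I²R = (5.63)² × 3.261 = 103 W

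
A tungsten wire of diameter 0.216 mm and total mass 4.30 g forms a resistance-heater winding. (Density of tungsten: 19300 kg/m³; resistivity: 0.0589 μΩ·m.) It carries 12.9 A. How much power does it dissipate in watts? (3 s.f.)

ρ = 0.0589 μΩ·m = 5.89×10^-8 Ω·m
A = π(d/2)² = π(1.0800e-04 m)² = 3.6644e-08 m²
L = m/(density·A) = 0.0043/(19300×3.6644e-08) = 6.08 m
R = ρL/A = (5.89×10^-8)(6.08)/(3.6644e-08) = 9.773 Ω
P = I²R = (12.9)² × 9.773 = 1630 W

1630 W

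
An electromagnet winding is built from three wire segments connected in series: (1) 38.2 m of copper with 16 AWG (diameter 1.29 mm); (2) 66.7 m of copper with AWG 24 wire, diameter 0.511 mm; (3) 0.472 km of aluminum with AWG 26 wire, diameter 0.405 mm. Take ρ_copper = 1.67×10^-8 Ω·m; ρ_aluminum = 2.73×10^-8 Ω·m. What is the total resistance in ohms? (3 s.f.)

106 Ω

Seg 1: A = π(1.29/2 mm)² = π(6.4500e-04 m)² = 1.307e-06 m²
R_1 = (1.67×10^-8)(38.2)/(1.307e-06) = 0.4881 Ω
Seg 2: A = π(0.511/2 mm)² = π(2.5550e-04 m)² = 2.051e-07 m²
R_2 = (1.67×10^-8)(66.7)/(2.051e-07) = 5.431 Ω
Seg 3: A = π(0.405/2 mm)² = π(2.0250e-04 m)² = 1.288e-07 m²
R_3 = (2.73×10^-8)(472)/(1.288e-07) = 100 Ω
R_total = R_1 + R_2 + R_3 = 106 Ω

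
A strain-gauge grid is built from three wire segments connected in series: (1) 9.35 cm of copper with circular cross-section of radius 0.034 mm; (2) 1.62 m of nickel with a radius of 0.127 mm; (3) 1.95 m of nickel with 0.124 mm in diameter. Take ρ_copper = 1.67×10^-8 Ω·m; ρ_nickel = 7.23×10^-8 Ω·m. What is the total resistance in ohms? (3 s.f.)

Seg 1: A = πr² = π(3.4000e-05 m)² = 3.632e-09 m²
R_1 = (1.67×10^-8)(0.0935)/(3.632e-09) = 0.43 Ω
Seg 2: A = πr² = π(1.2700e-04 m)² = 5.067e-08 m²
R_2 = (7.23×10^-8)(1.62)/(5.067e-08) = 2.312 Ω
Seg 3: A = π(d/2)² = π(6.2000e-05 m)² = 1.208e-08 m²
R_3 = (7.23×10^-8)(1.95)/(1.208e-08) = 11.67 Ω
R_total = R_1 + R_2 + R_3 = 14.4 Ω

14.4 Ω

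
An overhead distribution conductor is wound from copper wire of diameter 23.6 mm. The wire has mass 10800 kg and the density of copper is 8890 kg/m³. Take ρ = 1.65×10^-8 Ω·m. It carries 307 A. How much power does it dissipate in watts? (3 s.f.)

A = π(d/2)² = π(1.1800e-02 m)² = 4.3744e-04 m²
L = m/(density·A) = 10800/(8890×4.3744e-04) = 2777 m
R = ρL/A = (1.65×10^-8)(2777)/(4.3744e-04) = 0.1048 Ω
P = I²R = (307)² × 0.1048 = 9870 W

9870 W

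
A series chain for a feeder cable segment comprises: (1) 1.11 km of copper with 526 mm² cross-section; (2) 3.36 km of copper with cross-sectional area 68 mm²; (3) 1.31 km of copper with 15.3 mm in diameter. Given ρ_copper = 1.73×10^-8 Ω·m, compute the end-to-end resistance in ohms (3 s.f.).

1.01 Ω

Seg 1: A = 526 mm² = 5.260e-04 m²
R_1 = (1.73×10^-8)(1110)/(5.260e-04) = 0.03651 Ω
Seg 2: A = 68 mm² = 6.800e-05 m²
R_2 = (1.73×10^-8)(3360)/(6.800e-05) = 0.8548 Ω
Seg 3: A = π(d/2)² = π(7.6500e-03 m)² = 1.839e-04 m²
R_3 = (1.73×10^-8)(1310)/(1.839e-04) = 0.1233 Ω
R_total = R_1 + R_2 + R_3 = 1.01 Ω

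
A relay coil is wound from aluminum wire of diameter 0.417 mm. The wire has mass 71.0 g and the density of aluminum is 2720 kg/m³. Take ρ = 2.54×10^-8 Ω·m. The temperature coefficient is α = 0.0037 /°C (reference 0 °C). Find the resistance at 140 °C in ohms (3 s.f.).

54.0 Ω

A = π(d/2)² = π(2.0850e-04 m)² = 1.3657e-07 m²
L = m/(density·A) = 0.071/(2720×1.3657e-07) = 191.1 m
R = ρL/A = (2.54×10^-8)(191.1)/(1.3657e-07) = 35.55 Ω
R(140 °C) = 35.55 × (1 + 0.0037×140) = 54.0 Ω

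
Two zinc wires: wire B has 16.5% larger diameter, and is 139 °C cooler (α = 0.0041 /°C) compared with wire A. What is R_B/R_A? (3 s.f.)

R ∝ ρL/d² with ρ ∝ (1+αΔT), so R_B/R_A = (1 + 16.5/100)⁻² × (1 − 0.0041×139)
= 0.7368 × 0.4301 = 0.317

0.317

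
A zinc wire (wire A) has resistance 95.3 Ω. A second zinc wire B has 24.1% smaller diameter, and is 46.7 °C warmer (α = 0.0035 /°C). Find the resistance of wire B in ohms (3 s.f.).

R ∝ ρL/d² with ρ ∝ (1+αΔT), so R_B/R_A = (1 − 24.1/100)⁻² × (1 + 0.0035×46.7)
= 1.736 × 1.163 = 2.02
R_B = 2.02 × 95.3 = 192 Ω

192 Ω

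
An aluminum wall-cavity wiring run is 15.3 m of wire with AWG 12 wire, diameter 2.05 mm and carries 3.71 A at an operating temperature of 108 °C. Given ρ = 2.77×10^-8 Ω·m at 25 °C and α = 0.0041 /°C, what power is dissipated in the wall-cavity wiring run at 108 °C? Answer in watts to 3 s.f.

2.37 W

A = π(2.05/2 mm)² = π(1.0250e-03 m)² = 3.301e-06 m²
R₍25₎ = ρL/A = (2.77×10^-8)(15.3)/(3.301e-06) = 0.1284 Ω
R₍108₎ = R₍25₎(1 + αΔT) = 0.1284 × (1 + 0.0041×83) = 0.1721 Ω
P = I²R = (3.71)² × 0.1721 = 2.37 W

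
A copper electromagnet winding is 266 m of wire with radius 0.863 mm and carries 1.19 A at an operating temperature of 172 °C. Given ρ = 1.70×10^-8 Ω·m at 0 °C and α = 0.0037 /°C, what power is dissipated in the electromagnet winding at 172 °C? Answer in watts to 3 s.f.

4.48 W

A = πr² = π(8.6300e-04 m)² = 2.340e-06 m²
R₍0₎ = ρL/A = (1.70×10^-8)(266)/(2.340e-06) = 1.933 Ω
R₍172₎ = R₍0₎(1 + αΔT) = 1.933 × (1 + 0.0037×172) = 3.163 Ω
P = I²R = (1.19)² × 3.163 = 4.48 W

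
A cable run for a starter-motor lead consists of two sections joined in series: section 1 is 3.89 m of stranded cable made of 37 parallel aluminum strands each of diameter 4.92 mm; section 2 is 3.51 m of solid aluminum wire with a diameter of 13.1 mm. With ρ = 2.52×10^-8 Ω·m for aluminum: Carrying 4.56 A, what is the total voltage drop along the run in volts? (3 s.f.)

0.00363 V

Section 1: A_strand = π(2.4600e-03)² = 1.901e-05 m²; R₁ = ρL/(N·A_s) = (2.52×10^-8)(3.89)/(37×1.901e-05) = 1.394×10^-4 Ω
Section 2: A = π(d/2)² = π(6.5500e-03 m)² = 1.348e-04 m²
R₂ = (2.52×10^-8)(3.51)/(1.348e-04) = 6.563×10^-4 Ω
R = R₁ + R₂ = 7.956×10^-4 Ω
V = IR = 4.56 × 7.956×10^-4 = 0.00363 V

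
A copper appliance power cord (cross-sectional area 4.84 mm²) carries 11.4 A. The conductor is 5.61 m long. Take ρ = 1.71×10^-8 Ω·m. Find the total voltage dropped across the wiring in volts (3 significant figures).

A = 4.84 mm² = 4.840e-06 m²
R = ρL/A = (1.71×10^-8)(5.61)/(4.840e-06) = 0.01982 Ω
V = IR = 11.4 × 0.01982 = 0.226 V

0.226 V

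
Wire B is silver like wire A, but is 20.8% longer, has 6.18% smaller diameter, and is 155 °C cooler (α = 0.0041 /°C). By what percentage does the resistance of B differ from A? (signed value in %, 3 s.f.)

-50.0%

R ∝ ρL/d² with ρ ∝ (1+αΔT), so R_B/R_A = (1 + 20.8/100) × (1 − 6.18/100)⁻² × (1 − 0.0041×155)
= 1.208 × 1.136 × 0.3645 = 0.5002
(R_B − R_A)/R_A = 0.5002 − 1 = -50.0%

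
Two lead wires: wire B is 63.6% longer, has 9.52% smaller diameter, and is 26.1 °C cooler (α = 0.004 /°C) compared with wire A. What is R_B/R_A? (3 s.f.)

R ∝ ρL/d² with ρ ∝ (1+αΔT), so R_B/R_A = (1 + 63.6/100) × (1 − 9.52/100)⁻² × (1 − 0.004×26.1)
= 1.636 × 1.222 × 0.8956 = 1.79

1.79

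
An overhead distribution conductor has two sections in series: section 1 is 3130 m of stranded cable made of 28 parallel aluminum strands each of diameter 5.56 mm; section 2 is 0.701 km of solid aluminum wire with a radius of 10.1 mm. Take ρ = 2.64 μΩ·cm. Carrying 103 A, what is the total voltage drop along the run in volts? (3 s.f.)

18.5 V

ρ = 2.64 μΩ·cm = 2.64×10^-8 Ω·m
Section 1: A_strand = π(2.7800e-03)² = 2.428e-05 m²; R₁ = ρL/(N·A_s) = (2.64×10^-8)(3130)/(28×2.428e-05) = 0.1215 Ω
Section 2: A = πr² = π(1.0100e-02 m)² = 3.205e-04 m²
R₂ = (2.64×10^-8)(701)/(3.205e-04) = 0.05775 Ω
R = R₁ + R₂ = 0.1793 Ω
V = IR = 103 × 0.1793 = 18.5 V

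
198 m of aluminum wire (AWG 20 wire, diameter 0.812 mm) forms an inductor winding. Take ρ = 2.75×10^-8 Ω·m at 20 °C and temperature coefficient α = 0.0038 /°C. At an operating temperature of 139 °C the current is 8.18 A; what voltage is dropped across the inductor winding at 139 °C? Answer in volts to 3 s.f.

125 V

A = π(0.812/2 mm)² = π(4.0600e-04 m)² = 5.178e-07 m²
R₍20₎ = ρL/A = (2.75×10^-8)(198)/(5.178e-07) = 10.51 Ω
R₍139₎ = R₍20₎(1 + αΔT) = 10.51 × (1 + 0.0038×119) = 15.27 Ω
V = IR = 8.18 × 15.27 = 125 V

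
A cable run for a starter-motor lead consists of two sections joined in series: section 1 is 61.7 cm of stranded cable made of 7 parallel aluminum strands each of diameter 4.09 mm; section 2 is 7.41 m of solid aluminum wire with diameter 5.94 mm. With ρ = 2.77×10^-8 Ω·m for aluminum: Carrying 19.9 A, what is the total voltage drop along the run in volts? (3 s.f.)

0.151 V

Section 1: A_strand = π(2.0450e-03)² = 1.314e-05 m²; R₁ = ρL/(N·A_s) = (2.77×10^-8)(0.617)/(7×1.314e-05) = 1.858×10^-4 Ω
Section 2: A = π(d/2)² = π(2.9700e-03 m)² = 2.771e-05 m²
R₂ = (2.77×10^-8)(7.41)/(2.771e-05) = 0.007407 Ω
R = R₁ + R₂ = 0.007593 Ω
V = IR = 19.9 × 0.007593 = 0.151 V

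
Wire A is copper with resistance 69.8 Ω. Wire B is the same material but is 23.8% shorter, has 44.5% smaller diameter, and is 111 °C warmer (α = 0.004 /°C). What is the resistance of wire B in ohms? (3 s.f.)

249 Ω

R ∝ ρL/d² with ρ ∝ (1+αΔT), so R_B/R_A = (1 − 23.8/100) × (1 − 44.5/100)⁻² × (1 + 0.004×111)
= 0.762 × 3.247 × 1.444 = 3.572
R_B = 3.572 × 69.8 = 249 Ω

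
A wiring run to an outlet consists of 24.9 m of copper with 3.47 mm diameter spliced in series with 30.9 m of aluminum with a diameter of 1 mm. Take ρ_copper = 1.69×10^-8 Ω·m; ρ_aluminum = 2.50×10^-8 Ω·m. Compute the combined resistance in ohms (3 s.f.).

Segment 1: A = π(d/2)² = π(1.7350e-03 m)² = 9.457e-06 m²
R₁ = ρL/A = (1.69×10^-8)(24.9)/(9.457e-06) = 0.0445 Ω
Segment 2: A = π(d/2)² = π(5.0000e-04 m)² = 7.854e-07 m²
R₂ = (2.50×10^-8)(30.9)/(7.854e-07) = 0.9836 Ω
R = R₁ + R₂ = 1.03 Ω

1.03 Ω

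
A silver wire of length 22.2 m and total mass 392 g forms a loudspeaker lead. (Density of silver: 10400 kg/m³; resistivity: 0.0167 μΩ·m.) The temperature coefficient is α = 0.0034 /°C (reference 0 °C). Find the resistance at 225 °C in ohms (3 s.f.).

0.385 Ω

ρ = 0.0167 μΩ·m = 1.67×10^-8 Ω·m
A = m/(density·L) = 0.392/(10400×22.2) = 1.6979e-06 m²
R = ρL/A = (1.67×10^-8)(22.2)/(1.6979e-06) = 0.2184 Ω
R(225 °C) = 0.2184 × (1 + 0.0034×225) = 0.385 Ω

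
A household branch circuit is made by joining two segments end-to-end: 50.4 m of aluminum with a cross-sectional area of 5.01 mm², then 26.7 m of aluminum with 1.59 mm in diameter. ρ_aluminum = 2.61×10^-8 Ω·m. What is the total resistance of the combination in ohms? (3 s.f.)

0.614 Ω

Segment 1: A = 5.01 mm² = 5.010e-06 m²
R₁ = ρL/A = (2.61×10^-8)(50.4)/(5.010e-06) = 0.2626 Ω
Segment 2: A = π(d/2)² = π(7.9500e-04 m)² = 1.986e-06 m²
R₂ = (2.61×10^-8)(26.7)/(1.986e-06) = 0.351 Ω
R = R₁ + R₂ = 0.614 Ω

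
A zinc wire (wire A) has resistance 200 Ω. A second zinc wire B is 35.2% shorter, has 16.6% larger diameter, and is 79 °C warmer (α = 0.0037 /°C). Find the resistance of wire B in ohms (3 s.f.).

123 Ω

R ∝ ρL/d² with ρ ∝ (1+αΔT), so R_B/R_A = (1 − 35.2/100) × (1 + 16.6/100)⁻² × (1 + 0.0037×79)
= 0.648 × 0.7355 × 1.292 = 0.6159
R_B = 0.6159 × 200 = 123 Ω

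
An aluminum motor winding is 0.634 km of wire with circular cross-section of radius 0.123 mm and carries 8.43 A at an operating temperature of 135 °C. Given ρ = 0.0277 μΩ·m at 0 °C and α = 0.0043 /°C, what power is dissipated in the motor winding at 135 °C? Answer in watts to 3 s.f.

41500 W

ρ = 0.0277 μΩ·m = 2.77×10^-8 Ω·m
A = πr² = π(1.2300e-04 m)² = 4.753e-08 m²
R₍0₎ = ρL/A = (2.77×10^-8)(634)/(4.753e-08) = 369.5 Ω
R₍135₎ = R₍0₎(1 + αΔT) = 369.5 × (1 + 0.0043×135) = 584 Ω
P = I²R = (8.43)² × 584 = 41500 W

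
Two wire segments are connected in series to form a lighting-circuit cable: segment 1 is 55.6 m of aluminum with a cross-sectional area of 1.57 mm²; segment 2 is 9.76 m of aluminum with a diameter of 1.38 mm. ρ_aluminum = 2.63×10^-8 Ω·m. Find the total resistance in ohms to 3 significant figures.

1.10 Ω

Segment 1: A = 1.57 mm² = 1.570e-06 m²
R₁ = ρL/A = (2.63×10^-8)(55.6)/(1.570e-06) = 0.9314 Ω
Segment 2: A = π(d/2)² = π(6.9000e-04 m)² = 1.496e-06 m²
R₂ = (2.63×10^-8)(9.76)/(1.496e-06) = 0.1716 Ω
R = R₁ + R₂ = 1.10 Ω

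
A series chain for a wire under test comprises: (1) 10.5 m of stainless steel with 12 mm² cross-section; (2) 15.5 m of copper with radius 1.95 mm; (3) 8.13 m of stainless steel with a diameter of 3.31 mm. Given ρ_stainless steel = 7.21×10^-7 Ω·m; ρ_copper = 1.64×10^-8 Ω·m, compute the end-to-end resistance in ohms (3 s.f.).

Seg 1: A = 12 mm² = 1.200e-05 m²
R_1 = (7.21×10^-7)(10.5)/(1.200e-05) = 0.6309 Ω
Seg 2: A = πr² = π(1.9500e-03 m)² = 1.195e-05 m²
R_2 = (1.64×10^-8)(15.5)/(1.195e-05) = 0.02128 Ω
Seg 3: A = π(d/2)² = π(1.6550e-03 m)² = 8.605e-06 m²
R_3 = (7.21×10^-7)(8.13)/(8.605e-06) = 0.6812 Ω
R_total = R_1 + R_2 + R_3 = 1.33 Ω

1.33 Ω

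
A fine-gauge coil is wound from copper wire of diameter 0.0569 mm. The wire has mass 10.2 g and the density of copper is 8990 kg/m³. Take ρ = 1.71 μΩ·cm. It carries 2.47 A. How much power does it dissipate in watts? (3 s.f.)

18300 W

ρ = 1.71 μΩ·cm = 1.71×10^-8 Ω·m
A = π(d/2)² = π(2.8450e-05 m)² = 2.5428e-09 m²
L = m/(density·A) = 0.0102/(8990×2.5428e-09) = 446.2 m
R = ρL/A = (1.71×10^-8)(446.2)/(2.5428e-09) = 3001 Ω
P = I²R = (2.47)² × 3001 = 18300 W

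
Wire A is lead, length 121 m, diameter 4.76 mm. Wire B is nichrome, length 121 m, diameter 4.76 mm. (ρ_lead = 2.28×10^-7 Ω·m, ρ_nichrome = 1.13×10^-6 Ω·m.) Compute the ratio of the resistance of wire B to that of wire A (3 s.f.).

4.96

R ∝ ρL/d², so R_B/R_A = (ρ_B/ρ_A)
= (1.13×10^-6/2.28×10^-7) = 4.96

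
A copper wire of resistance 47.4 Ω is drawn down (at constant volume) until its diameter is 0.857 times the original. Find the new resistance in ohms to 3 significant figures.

Volume constant ⇒ L' = L/r² with r = 0.857. R' = ρL'/A' = ρ(L/r²)/(πr²d₀²/4) = R/r⁴.
R' = 1.854 × 47.4 = 87.9 Ω

87.9 Ω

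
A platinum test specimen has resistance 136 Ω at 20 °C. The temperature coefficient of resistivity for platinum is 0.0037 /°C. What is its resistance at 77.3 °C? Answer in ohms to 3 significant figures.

ΔT = 77.3 − 20 = 57.3 °C
R = R₀(1 + αΔT) = 136 × (1 + 0.0037×57.3) = 136 × 1.212 = 165 Ω

165 Ω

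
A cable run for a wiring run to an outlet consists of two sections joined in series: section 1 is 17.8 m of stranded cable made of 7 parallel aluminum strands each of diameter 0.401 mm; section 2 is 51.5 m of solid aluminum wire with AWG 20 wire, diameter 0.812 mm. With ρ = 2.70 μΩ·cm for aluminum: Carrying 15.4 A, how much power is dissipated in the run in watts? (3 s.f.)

766 W

ρ = 2.70 μΩ·cm = 2.70×10^-8 Ω·m
Section 1: A_strand = π(2.0050e-04)² = 1.263e-07 m²; R₁ = ρL/(N·A_s) = (2.70×10^-8)(17.8)/(7×1.263e-07) = 0.5436 Ω
Section 2: A = π(0.812/2 mm)² = π(4.0600e-04 m)² = 5.178e-07 m²
R₂ = (2.70×10^-8)(51.5)/(5.178e-07) = 2.685 Ω
R = R₁ + R₂ = 3.229 Ω
P = I²R = (15.4)² × 3.229 = 766 W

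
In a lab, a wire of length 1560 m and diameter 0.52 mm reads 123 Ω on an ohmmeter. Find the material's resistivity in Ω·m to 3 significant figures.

A = π(d/2)² = π(2.6000e-04 m)² = 2.124e-07 m²
ρ = RA/L = (123)(2.124e-07)/(1560) = 1.67×10^-8 Ω·m

1.67×10^-8 Ω·m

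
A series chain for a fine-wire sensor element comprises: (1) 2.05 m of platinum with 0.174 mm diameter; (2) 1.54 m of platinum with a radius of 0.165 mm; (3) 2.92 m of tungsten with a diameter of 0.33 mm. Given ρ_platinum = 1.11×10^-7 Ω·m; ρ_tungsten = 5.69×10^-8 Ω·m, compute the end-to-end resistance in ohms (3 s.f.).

Seg 1: A = π(d/2)² = π(8.7000e-05 m)² = 2.378e-08 m²
R_1 = (1.11×10^-7)(2.05)/(2.378e-08) = 9.569 Ω
Seg 2: A = πr² = π(1.6500e-04 m)² = 8.553e-08 m²
R_2 = (1.11×10^-7)(1.54)/(8.553e-08) = 1.999 Ω
Seg 3: A = π(d/2)² = π(1.6500e-04 m)² = 8.553e-08 m²
R_3 = (5.69×10^-8)(2.92)/(8.553e-08) = 1.943 Ω
R_total = R_1 + R_2 + R_3 = 13.5 Ω

13.5 Ω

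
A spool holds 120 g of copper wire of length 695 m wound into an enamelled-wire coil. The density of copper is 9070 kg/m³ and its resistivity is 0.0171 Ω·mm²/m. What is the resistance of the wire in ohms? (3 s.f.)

624 Ω

ρ = 0.0171 Ω·mm²/m = 1.71×10^-8 Ω·m
A = m/(density·L) = 0.12/(9070×695) = 1.9037e-08 m²
R = ρL/A = (1.71×10^-8)(695)/(1.9037e-08) = 624 Ω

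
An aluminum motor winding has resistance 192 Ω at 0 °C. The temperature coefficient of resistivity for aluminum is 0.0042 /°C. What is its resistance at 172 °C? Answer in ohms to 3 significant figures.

331 Ω

ΔT = 172 − 0 = 172 °C
R = R₀(1 + αΔT) = 192 × (1 + 0.0042×172) = 192 × 1.722 = 331 Ω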